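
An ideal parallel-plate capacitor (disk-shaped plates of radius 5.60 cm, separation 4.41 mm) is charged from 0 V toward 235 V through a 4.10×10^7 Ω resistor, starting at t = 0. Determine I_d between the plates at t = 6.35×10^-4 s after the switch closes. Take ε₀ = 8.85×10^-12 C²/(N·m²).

With C = ε₀A/d = (8.85×10^-12)(9.852×10^-3)/(4.41×10^-3) = 1.977×10^-11 F, the time constant is τ = RC = 8.106×10^-4 s, so t/τ = 0.7834 and e^(−t/τ) = 0.4569.
I_d = I_cond = (V₀/R) e^(−t/τ) = (5.732×10^-6)(0.4569) = 2.62×10^-6 A.

2.62×10^-6 A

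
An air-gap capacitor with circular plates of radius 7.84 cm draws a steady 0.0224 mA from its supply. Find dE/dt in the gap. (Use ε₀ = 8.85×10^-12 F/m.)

1.31×10^8 V/(m·s)

Charge continuity gives I_d = I = 2.24×10^-5 A between the plates.
Since I_d = ε₀ A dE/dt, dE/dt = I_d/(ε₀A) = (2.24×10^-5)/((8.85×10^-12)(0.01931)) = 1.31×10^8 V/(m·s).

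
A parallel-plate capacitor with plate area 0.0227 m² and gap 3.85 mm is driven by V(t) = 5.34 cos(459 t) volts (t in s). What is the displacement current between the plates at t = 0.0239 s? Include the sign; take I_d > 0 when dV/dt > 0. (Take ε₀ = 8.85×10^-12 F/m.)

C = ε₀A/d = (8.85×10^-12)(0.0227)/(3.85×10^-3) = 5.218×10^-11 F. dV/dt = V₀ω·−sin(ωt); at ωt = 10.9701 rad this factor is 0.9997.
I_d = C dV/dt = (5.218×10^-11)(5.34)(459)(0.9997) = 1.28×10^-7 A.

1.28×10^-7 A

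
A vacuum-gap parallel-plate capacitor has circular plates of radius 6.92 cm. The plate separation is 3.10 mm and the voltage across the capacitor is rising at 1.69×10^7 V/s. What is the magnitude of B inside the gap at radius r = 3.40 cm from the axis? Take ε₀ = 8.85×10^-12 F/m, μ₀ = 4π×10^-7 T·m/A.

dE/dt = (dV/dt)/d = 5.452×10^9 V/(m·s); I_d = ε₀(πR²)(dE/dt) = (8.85×10^-12)(0.01504)(5.452×10^9) = 7.257×10^-4 A.
An Ampèrian loop of radius r encloses a fraction (r/R)² of I_d. Then B·2πr = μ₀ I_d (r/R)², giving B = μ₀ I_d r/(2πR²) = 1.03×10^-9 T.

1.03×10^-9 T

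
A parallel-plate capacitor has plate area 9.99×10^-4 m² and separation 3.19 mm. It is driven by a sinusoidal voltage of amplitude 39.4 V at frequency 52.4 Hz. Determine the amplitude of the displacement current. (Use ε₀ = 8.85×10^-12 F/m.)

C = ε₀A/d = (8.85×10^-12)(9.99×10^-4)/(3.19×10^-3) = 2.772×10^-12 F; ω = 2πf = 329.2 rad/s.
I_d = C dV/dt, so |I_d|_max = C V₀ ω = (2.772×10^-12)(39.4)(329.2) = 3.60×10^-8 A.

3.60×10^-8 A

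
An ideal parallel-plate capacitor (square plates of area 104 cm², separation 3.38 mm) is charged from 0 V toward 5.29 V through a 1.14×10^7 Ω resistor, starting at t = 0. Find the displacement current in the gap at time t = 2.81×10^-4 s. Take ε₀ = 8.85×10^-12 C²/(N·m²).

1.88×10^-7 A

C = ε₀A/d = (8.85×10^-12)(0.0104)/(3.38×10^-3) = 2.723×10^-11 F and τ = RC = 3.104×10^-4 s. I_d in the gap equals the RC charging current.
I_d(t) = (V₀/R) e^(−t/τ) = 4.640×10^-7 · e^(−0.9053) = 1.88×10^-7 A.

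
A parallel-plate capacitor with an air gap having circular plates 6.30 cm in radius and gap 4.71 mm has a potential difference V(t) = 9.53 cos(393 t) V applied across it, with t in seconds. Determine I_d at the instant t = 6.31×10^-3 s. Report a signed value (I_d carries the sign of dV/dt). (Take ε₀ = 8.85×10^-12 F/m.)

C = ε₀A/d = (8.85×10^-12)(0.01247)/(4.71×10^-3) = 2.343×10^-11 F. dV/dt = V₀ω·−sin(ωt); at ωt = 2.47983 rad this factor is -0.6145.
I_d = C dV/dt = (2.343×10^-11)(9.53)(393)(-0.6145) = -5.39×10^-8 A.

-5.39×10^-8 A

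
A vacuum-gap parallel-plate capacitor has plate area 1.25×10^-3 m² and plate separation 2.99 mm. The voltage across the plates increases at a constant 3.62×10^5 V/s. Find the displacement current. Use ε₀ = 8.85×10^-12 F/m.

E = V/d so dE/dt = (dV/dt)/d = 1.211×10^8 V/(m·s), and I_d = ε₀ A dE/dt = (8.85×10^-12)(1.25×10^-3)(1.211×10^8) = 1.34×10^-6 A.

1.34×10^-6 A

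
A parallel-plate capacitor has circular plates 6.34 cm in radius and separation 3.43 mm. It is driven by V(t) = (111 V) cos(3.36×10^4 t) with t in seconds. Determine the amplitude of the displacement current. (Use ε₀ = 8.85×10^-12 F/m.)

C = ε₀A/d = (8.85×10^-12)(0.01263)/(3.43×10^-3) = 3.259×10^-11 F; ω = 3.36×10^4 rad/s.
I_d = C dV/dt, so |I_d|_max = C V₀ ω = (3.259×10^-11)(111)(3.36×10^4) = 1.22×10^-4 A.

1.22×10^-4 A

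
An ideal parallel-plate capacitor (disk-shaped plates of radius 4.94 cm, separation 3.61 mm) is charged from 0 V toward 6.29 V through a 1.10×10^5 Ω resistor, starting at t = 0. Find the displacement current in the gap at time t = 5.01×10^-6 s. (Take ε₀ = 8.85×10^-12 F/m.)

C = ε₀A/d = (8.85×10^-12)(7.667×10^-3)/(3.61×10^-3) = 1.880×10^-11 F, so τ = RC = 2.068×10^-6 s.
The conduction current is I(t) = (V₀/R) e^(−t/τ), and the displacement current between the plates equals it.
t/τ = 2.423; I_d = (6.29/1.10×10^5) · e^(−2.423) = (5.718×10^-5)(0.08866) = 5.07×10^-6 A.

5.07×10^-6 A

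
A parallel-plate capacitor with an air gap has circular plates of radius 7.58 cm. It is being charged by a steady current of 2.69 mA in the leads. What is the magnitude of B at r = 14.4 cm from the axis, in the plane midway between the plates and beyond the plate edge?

3.74×10^-9 T

No conduction current crosses the gap, so I_d there equals the 2.69×10^-3 A in the leads.
For r ≥ R the full I_d is enclosed: B = μ₀ I_d/(2πr) = (4π×10^-7)(2.69×10^-3)/(2π·0.144) = 3.74×10^-9 T.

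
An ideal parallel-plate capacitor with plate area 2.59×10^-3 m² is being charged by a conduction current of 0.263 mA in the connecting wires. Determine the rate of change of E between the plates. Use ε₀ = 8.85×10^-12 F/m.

1.15×10^10 V/(m·s)

The displacement current between the plates equals the conduction current, I_d = 0.263 mA.
Then dE/dt = I_d/(ε₀A) = 1.15×10^10 V/(m·s).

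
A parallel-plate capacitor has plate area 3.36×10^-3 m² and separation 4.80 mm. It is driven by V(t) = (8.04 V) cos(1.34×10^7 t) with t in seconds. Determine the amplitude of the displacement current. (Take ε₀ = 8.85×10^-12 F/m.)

C = ε₀A/d = (8.85×10^-12)(3.36×10^-3)/(4.80×10^-3) = 6.195×10^-12 F; ω = 1.34×10^7 rad/s.
I_d = C dV/dt, so |I_d|_max = C V₀ ω = (6.195×10^-12)(8.04)(1.34×10^7) = 6.67×10^-4 A.

6.67×10^-4 A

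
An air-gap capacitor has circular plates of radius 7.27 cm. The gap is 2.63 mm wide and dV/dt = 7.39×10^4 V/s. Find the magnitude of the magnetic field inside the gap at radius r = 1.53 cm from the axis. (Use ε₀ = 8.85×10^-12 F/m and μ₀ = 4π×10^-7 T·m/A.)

2.39×10^-12 T

dE/dt = (dV/dt)/d = 2.810×10^7 V/(m·s); I_d = ε₀(πR²)(dE/dt) = (8.85×10^-12)(0.01660)(2.810×10^7) = 4.128×10^-6 A.
An Ampèrian loop of radius r encloses a fraction (r/R)² of I_d. Then B·2πr = μ₀ I_d (r/R)², giving B = μ₀ I_d r/(2πR²) = 2.39×10^-12 T.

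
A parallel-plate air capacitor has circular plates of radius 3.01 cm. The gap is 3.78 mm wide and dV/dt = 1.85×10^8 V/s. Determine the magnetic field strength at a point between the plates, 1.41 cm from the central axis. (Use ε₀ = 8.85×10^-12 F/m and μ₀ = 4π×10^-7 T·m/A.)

With E = V/d, dE/dt = 4.894×10^10 V/(m·s) and πR² = 2.846×10^-3 m², giving I_d = ε₀ πR² dE/dt = 1.233×10^-3 A.
An Ampèrian loop of radius r encloses a fraction (r/R)² of I_d. Then B·2πr = μ₀ I_d (r/R)², giving B = μ₀ I_d r/(2πR²) = 3.84×10^-9 T.

3.84×10^-9 T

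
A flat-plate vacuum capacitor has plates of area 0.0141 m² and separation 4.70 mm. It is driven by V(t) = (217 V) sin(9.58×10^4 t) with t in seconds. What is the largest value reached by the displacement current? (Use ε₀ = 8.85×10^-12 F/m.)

5.52×10^-4 A

C = ε₀A/d = (8.85×10^-12)(0.0141)/(4.70×10^-3) = 2.655×10^-11 F; ω = 9.58×10^4 rad/s.
I_d = C dV/dt, so |I_d|_max = C V₀ ω = (2.655×10^-11)(217)(9.58×10^4) = 5.52×10^-4 A.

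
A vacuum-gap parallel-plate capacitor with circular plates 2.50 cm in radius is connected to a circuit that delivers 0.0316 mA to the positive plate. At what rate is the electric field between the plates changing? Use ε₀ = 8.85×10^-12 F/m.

1.82×10^9 V/(m·s)

The displacement current between the plates equals the conduction current, I_d = 0.0316 mA.
Then dE/dt = I_d/(ε₀A) = 1.82×10^9 V/(m·s).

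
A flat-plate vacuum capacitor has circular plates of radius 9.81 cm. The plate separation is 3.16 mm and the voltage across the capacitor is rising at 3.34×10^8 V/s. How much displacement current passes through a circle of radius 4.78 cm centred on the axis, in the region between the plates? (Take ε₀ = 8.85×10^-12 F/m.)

With E = V/d, dE/dt = 1.057×10^11 V/(m·s) and πR² = 0.03023 m², giving I_d = ε₀ πR² dE/dt = 0.02828 A.
The field is uniform, so I_d,enc = I_d (r/R)² = (0.02828)(4.78/9.81)² = 6.71×10^-3 A.

6.71×10^-3 A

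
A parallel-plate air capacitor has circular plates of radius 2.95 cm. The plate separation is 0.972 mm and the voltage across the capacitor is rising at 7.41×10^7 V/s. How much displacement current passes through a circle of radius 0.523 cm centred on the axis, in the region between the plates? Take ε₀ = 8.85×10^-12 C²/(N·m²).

With E = V/d, dE/dt = 7.623×10^10 V/(m·s) and πR² = 2.734×10^-3 m², giving I_d = ε₀ πR² dE/dt = 1.844×10^-3 A.
Through an area πr² the displacement current is I_d·(πr²/πR²) = I_d (r/R)² = 5.80×10^-5 A.

5.80×10^-5 A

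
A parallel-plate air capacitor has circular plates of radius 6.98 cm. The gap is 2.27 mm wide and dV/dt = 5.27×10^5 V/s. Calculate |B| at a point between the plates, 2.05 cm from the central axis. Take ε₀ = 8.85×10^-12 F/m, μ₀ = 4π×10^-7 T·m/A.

2.65×10^-11 T

I_d = C dV/dt with C = ε₀πR²/d = 5.969×10^-11 F, so I_d = (5.969×10^-11)(5.27×10^5) = 3.146×10^-5 A.
An Ampèrian loop of radius r encloses a fraction (r/R)² of I_d. Then B·2πr = μ₀ I_d (r/R)², giving B = μ₀ I_d r/(2πR²) = 2.65×10^-11 T.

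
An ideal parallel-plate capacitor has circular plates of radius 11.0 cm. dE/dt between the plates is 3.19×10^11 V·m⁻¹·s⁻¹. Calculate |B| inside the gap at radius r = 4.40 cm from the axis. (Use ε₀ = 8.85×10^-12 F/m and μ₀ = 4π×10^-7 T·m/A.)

7.80×10^-8 T

Through the whole plate area (πR² = 0.03801 m²), I_d = ε₀ πR² dE/dt = 0.1073 A.
An Ampèrian loop of radius r encloses a fraction (r/R)² of I_d. Then B·2πr = μ₀ I_d (r/R)², giving B = μ₀ I_d r/(2πR²) = 7.80×10^-8 T.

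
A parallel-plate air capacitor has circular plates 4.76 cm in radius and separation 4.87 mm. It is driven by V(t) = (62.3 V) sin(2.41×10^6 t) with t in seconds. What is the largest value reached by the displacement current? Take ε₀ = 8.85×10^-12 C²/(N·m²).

The displacement current equals the conduction current C dV/dt, which peaks at C V₀ ω.
With C = ε₀A/d = (8.85×10^-12)(7.118×10^-3)/(4.87×10^-3) = 1.294×10^-11 F and ω = 2.41×10^6 rad/s, I_d,max = (1.294×10^-11)(62.3)(2.41×10^6) = 1.94×10^-3 A.

1.94×10^-3 A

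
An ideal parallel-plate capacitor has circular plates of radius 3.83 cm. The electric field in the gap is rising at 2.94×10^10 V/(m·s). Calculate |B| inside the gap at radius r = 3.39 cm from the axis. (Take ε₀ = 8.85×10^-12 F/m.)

Total displacement current: I_d = ε₀(πR²)(dE/dt) = (8.85×10^-12)(4.608×10^-3)(2.94×10^10) = 1.199×10^-3 A.
For r < R the Ampère–Maxwell law gives B(2πr) = μ₀ I_d (r²/R²), so B = μ₀ I_d r/(2πR²) = (4π×10^-7)(1.199×10^-3)(0.0339)/(2π·0.0383²) = 5.54×10^-9 T.

5.54×10^-9 T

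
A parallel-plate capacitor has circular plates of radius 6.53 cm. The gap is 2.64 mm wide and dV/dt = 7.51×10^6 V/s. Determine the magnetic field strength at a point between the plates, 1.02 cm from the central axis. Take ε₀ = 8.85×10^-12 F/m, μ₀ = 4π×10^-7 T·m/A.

1.61×10^-10 T

I_d = C dV/dt with C = ε₀πR²/d = 4.492×10^-11 F, so I_d = (4.492×10^-11)(7.51×10^6) = 3.373×10^-4 A.
∮B·dl = μ₀ I_d,enc with I_d,enc = I_d r²/R² = 8.230×10^-6 A; so B = μ₀ I_d,enc/(2πr) = 1.61×10^-10 T.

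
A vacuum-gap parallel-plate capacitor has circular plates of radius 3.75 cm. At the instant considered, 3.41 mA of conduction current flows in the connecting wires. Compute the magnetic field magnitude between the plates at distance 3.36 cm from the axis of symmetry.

By continuity the displacement current in the gap matches the conduction current: I_d = 3.41×10^-3 A.
∮B·dl = μ₀ I_d,enc with I_d,enc = I_d r²/R² = 2.738×10^-3 A; so B = μ₀ I_d,enc/(2πr) = 1.63×10^-8 T.

1.63×10^-8 T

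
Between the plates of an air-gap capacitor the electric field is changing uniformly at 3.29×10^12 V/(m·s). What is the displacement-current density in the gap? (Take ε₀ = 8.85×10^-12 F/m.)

29.1 A/m²

J_d = ε₀ ∂E/∂t, so J_d = 29.1 A/m².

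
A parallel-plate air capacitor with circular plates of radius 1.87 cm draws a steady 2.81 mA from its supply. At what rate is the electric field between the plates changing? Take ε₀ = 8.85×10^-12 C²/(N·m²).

Charge continuity gives I_d = I = 2.81×10^-3 A between the plates.
Since I_d = ε₀ A dE/dt, dE/dt = I_d/(ε₀A) = (2.81×10^-3)/((8.85×10^-12)(1.099×10^-3)) = 2.89×10^11 V/(m·s).

2.89×10^11 V/(m·s)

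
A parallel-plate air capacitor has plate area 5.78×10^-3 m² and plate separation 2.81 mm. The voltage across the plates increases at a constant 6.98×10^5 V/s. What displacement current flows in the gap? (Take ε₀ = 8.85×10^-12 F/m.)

1.27×10^-5 A

C = ε₀A/d = (8.85×10^-12)(5.78×10^-3)/(2.81×10^-3) = 1.820×10^-11 F.
I_d = C dV/dt = (1.820×10^-11)(6.98×10^5) = 1.27×10^-5 A.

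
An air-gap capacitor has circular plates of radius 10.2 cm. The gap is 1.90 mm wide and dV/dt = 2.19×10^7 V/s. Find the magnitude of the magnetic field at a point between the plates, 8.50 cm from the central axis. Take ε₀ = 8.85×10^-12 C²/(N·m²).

With E = V/d, dE/dt = 1.153×10^10 V/(m·s) and πR² = 0.03269 m², giving I_d = ε₀ πR² dE/dt = 3.336×10^-3 A.
∮B·dl = μ₀ I_d,enc with I_d,enc = I_d r²/R² = 2.317×10^-3 A; so B = μ₀ I_d,enc/(2πr) = 5.45×10^-9 T.

5.45×10^-9 T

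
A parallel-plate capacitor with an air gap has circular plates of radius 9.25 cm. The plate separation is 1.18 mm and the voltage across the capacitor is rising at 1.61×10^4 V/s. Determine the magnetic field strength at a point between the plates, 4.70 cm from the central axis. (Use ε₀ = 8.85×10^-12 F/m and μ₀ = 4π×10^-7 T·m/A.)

I_d = C dV/dt with C = ε₀πR²/d = 2.016×10^-10 F, so I_d = (2.016×10^-10)(1.61×10^4) = 3.246×10^-6 A.
For r < R the Ampère–Maxwell law gives B(2πr) = μ₀ I_d (r²/R²), so B = μ₀ I_d r/(2πR²) = (4π×10^-7)(3.246×10^-6)(0.0470)/(2π·0.0925²) = 3.57×10^-12 T.

3.57×10^-12 T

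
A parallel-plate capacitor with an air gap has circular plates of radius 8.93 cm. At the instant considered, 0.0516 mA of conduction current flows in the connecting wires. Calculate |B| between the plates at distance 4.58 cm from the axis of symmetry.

Between the plates the displacement current equals the wire current: I_d = 0.0516 mA = 5.16×10^-5 A.
For r < R the Ampère–Maxwell law gives B(2πr) = μ₀ I_d (r²/R²), so B = μ₀ I_d r/(2πR²) = (4π×10^-7)(5.16×10^-5)(0.0458)/(2π·0.0893²) = 5.93×10^-11 T.

5.93×10^-11 T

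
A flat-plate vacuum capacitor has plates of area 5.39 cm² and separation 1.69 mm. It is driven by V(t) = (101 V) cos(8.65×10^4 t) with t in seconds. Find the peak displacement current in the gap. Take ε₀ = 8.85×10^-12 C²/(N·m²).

2.47×10^-5 A

(dE/dt)_max = V₀ω/d = 5.170×10^9 V/(m·s); ω = 8.65×10^4 rad/s.
I_d,max = ε₀ A (dE/dt)_max = (8.85×10^-12)(5.39×10^-4)(5.170×10^9) = 2.47×10^-5 A.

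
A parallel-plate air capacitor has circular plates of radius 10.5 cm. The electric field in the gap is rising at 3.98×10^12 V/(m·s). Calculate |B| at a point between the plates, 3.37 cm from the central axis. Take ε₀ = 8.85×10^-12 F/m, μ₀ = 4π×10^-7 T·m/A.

7.46×10^-7 T

Total displacement current: I_d = ε₀(πR²)(dE/dt) = (8.85×10^-12)(0.03464)(3.98×10^12) = 1.220 A.
For r < R the Ampère–Maxwell law gives B(2πr) = μ₀ I_d (r²/R²), so B = μ₀ I_d r/(2πR²) = (4π×10^-7)(1.220)(0.0337)/(2π·0.105²) = 7.46×10^-7 T.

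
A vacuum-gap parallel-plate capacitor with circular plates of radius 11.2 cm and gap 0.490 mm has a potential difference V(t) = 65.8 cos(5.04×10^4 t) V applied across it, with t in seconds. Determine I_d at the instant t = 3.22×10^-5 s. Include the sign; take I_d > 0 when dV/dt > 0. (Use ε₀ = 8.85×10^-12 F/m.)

dV/dt = (65.8)(5.04×10^4)·−sin(1.62288) = -3.312×10^6 V/s.
I_d = C dV/dt with C = ε₀A/d = (8.85×10^-12)(0.03941)/(4.90×10^-4) = 7.118×10^-10 F, so I_d = (7.118×10^-10)(-3.312×10^6) = -2.36×10^-3 A.

-2.36×10^-3 A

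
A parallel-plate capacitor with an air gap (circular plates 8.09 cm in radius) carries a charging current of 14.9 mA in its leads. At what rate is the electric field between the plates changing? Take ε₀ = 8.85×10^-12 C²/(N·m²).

8.19×10^10 V/(m·s)

Charge continuity gives I_d = I = 0.0149 A between the plates.
Then dE/dt = I_d/(ε₀A) = 8.19×10^10 V/(m·s).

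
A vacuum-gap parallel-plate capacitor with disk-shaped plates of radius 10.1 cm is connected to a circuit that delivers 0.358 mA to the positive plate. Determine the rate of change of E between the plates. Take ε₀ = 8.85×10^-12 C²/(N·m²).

1.26×10^9 V/(m·s)

Charge continuity gives I_d = I = 3.58×10^-4 A between the plates.
Then dE/dt = I_d/(ε₀A) = 1.26×10^9 V/(m·s).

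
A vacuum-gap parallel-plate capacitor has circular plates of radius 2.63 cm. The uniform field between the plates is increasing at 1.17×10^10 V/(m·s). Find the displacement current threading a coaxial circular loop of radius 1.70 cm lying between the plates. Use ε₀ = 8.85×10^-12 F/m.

Through the whole plate area (πR² = 2.173×10^-3 m²), I_d = ε₀ πR² dE/dt = 2.250×10^-4 A.
Since J_d is uniform, the enclosed fraction is (r/R)² = 0.4178, giving I_d,enc = 9.40×10^-5 A.

9.40×10^-5 A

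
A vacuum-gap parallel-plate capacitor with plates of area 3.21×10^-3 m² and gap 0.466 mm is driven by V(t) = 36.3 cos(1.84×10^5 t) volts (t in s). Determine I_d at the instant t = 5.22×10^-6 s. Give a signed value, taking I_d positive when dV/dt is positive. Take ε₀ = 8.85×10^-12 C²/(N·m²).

-3.34×10^-4 A

C = ε₀A/d = (8.85×10^-12)(3.21×10^-3)/(4.66×10^-4) = 6.096×10^-11 F. dV/dt = V₀ω·−sin(ωt); at ωt = 0.96048 rad this factor is -0.8195.
I_d = C dV/dt = (6.096×10^-11)(36.3)(1.84×10^5)(-0.8195) = -3.34×10^-4 A.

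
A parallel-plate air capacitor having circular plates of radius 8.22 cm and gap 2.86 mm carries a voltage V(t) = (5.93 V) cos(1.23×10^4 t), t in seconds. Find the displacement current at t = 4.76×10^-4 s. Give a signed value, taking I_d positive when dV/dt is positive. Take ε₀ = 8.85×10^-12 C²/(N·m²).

1.99×10^-6 A

dV/dt = (5.93)(1.23×10^4)·−sin(5.8548) = 3.030×10^4 V/s.
I_d = C dV/dt with C = ε₀A/d = (8.85×10^-12)(0.02123)/(2.86×10^-3) = 6.569×10^-11 F, so I_d = (6.569×10^-11)(3.030×10^4) = 1.99×10^-6 A.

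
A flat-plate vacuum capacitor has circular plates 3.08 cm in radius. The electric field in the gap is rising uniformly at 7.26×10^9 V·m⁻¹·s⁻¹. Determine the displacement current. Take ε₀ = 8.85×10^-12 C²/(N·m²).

I_d = ε₀ A (dE/dt) = (8.85×10^-12)(2.980×10^-3 m²)(7.26×10^9) = 1.91×10^-4 A.

1.91×10^-4 A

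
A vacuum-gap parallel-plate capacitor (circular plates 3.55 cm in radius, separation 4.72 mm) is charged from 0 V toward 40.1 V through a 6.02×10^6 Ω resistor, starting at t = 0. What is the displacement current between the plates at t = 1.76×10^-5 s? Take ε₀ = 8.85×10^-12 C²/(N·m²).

C = ε₀A/d = (8.85×10^-12)(3.959×10^-3)/(4.72×10^-3) = 7.423×10^-12 F and τ = RC = 4.469×10^-5 s. I_d in the gap equals the RC charging current.
I_d(t) = (V₀/R) e^(−t/τ) = 6.661×10^-6 · e^(−0.3938) = 4.49×10^-6 A.

4.49×10^-6 A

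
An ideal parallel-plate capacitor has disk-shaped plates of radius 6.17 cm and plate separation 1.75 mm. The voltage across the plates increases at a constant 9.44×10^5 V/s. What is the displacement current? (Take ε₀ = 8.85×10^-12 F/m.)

5.71×10^-5 A

The displacement current equals the charging current C dV/dt. With C = ε₀A/d = (8.85×10^-12)(0.01196)/(1.75×10^-3) = 6.048×10^-11 F, I_d = (6.048×10^-11)(9.44×10^5) = 5.71×10^-5 A.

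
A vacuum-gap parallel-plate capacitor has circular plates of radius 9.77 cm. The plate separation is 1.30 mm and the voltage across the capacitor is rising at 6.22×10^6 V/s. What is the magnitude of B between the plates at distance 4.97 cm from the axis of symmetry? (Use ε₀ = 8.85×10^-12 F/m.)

dE/dt = (dV/dt)/d = 4.785×10^9 V/(m·s); I_d = ε₀(πR²)(dE/dt) = (8.85×10^-12)(0.02999)(4.785×10^9) = 1.270×10^-3 A.
An Ampèrian loop of radius r encloses a fraction (r/R)² of I_d. Then B·2πr = μ₀ I_d (r/R)², giving B = μ₀ I_d r/(2πR²) = 1.32×10^-9 T.

1.32×10^-9 T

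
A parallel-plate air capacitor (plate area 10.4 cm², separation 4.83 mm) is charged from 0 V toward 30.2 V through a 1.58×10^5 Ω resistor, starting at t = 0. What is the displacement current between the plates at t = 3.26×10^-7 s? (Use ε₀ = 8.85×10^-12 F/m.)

6.47×10^-5 A

With C = ε₀A/d = (8.85×10^-12)(1.04×10^-3)/(4.83×10^-3) = 1.906×10^-12 F, the time constant is τ = RC = 3.011×10^-7 s, so t/τ = 1.083 and e^(−t/τ) = 0.3386.
I_d = I_cond = (V₀/R) e^(−t/τ) = (1.911×10^-4)(0.3386) = 6.47×10^-5 A.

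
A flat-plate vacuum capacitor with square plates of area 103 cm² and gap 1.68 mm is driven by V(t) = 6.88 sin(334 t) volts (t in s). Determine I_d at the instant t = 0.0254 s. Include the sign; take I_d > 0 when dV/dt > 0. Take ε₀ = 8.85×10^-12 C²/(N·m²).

dV/dt = (6.88)(334)·cos(8.4836) = -1353 V/s.
I_d = C dV/dt with C = ε₀A/d = (8.85×10^-12)(0.0103)/(1.68×10^-3) = 5.426×10^-11 F, so I_d = (5.426×10^-11)(-1353) = -7.34×10^-8 A.

-7.34×10^-8 A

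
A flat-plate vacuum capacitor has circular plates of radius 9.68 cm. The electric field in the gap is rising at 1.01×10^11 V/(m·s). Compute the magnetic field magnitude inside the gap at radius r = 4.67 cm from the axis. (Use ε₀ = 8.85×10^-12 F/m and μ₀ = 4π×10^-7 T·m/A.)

2.62×10^-8 T

Through the whole plate area (πR² = 0.02944 m²), I_d = ε₀ πR² dE/dt = 0.02631 A.
An Ampèrian loop of radius r encloses a fraction (r/R)² of I_d. Then B·2πr = μ₀ I_d (r/R)², giving B = μ₀ I_d r/(2πR²) = 2.62×10^-8 T.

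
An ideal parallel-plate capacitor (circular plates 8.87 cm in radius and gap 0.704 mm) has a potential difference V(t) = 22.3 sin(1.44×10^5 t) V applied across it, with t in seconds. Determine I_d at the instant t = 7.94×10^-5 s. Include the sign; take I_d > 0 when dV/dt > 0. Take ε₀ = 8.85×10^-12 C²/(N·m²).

4.23×10^-4 A

C = ε₀A/d = (8.85×10^-12)(0.02472)/(7.04×10^-4) = 3.108×10^-10 F. dV/dt = V₀ω·cos(ωt); at ωt = 11.4336 rad this factor is 0.4242.
I_d = C dV/dt = (3.108×10^-10)(22.3)(1.44×10^5)(0.4242) = 4.23×10^-4 A.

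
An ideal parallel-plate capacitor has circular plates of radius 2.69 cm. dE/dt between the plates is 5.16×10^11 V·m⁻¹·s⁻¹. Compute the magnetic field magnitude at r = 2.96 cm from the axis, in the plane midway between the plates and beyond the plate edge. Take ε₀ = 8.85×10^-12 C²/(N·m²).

I_d = ε₀ dΦ_E/dt = ε₀ πR² (dE/dt) = (8.85×10^-12)(2.273×10^-3)(5.16×10^11) = 0.01038 A through the full plate area.
For r ≥ R the full I_d is enclosed: B = μ₀ I_d/(2πr) = (4π×10^-7)(0.01038)/(2π·0.0296) = 7.01×10^-8 T.

7.01×10^-8 T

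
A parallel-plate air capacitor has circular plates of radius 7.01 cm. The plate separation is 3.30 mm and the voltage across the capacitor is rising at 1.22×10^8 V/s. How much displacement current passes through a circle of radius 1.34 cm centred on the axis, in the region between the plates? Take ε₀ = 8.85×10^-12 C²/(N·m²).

dE/dt = (dV/dt)/d = 3.697×10^10 V/(m·s); I_d = ε₀(πR²)(dE/dt) = (8.85×10^-12)(0.01544)(3.697×10^10) = 5.052×10^-3 A.
The field is uniform, so I_d,enc = I_d (r/R)² = (5.052×10^-3)(1.34/7.01)² = 1.85×10^-4 A.

1.85×10^-4 A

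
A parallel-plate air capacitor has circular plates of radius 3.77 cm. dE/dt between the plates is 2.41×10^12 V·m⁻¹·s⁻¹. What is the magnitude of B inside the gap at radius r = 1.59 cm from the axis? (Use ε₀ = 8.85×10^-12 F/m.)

2.13×10^-7 T

I_d = ε₀ dΦ_E/dt = ε₀ πR² (dE/dt) = (8.85×10^-12)(4.465×10^-3)(2.41×10^12) = 0.09523 A through the full plate area.
For r < R the Ampère–Maxwell law gives B(2πr) = μ₀ I_d (r²/R²), so B = μ₀ I_d r/(2πR²) = (4π×10^-7)(0.09523)(0.0159)/(2π·0.0377²) = 2.13×10^-7 T.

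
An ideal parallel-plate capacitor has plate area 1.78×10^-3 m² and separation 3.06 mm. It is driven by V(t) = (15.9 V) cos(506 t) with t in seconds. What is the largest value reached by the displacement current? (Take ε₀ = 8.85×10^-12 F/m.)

4.14×10^-8 A

(dE/dt)_max = V₀ω/d = 2.629×10^6 V/(m·s); ω = 506 rad/s.
I_d,max = ε₀ A (dE/dt)_max = (8.85×10^-12)(1.78×10^-3)(2.629×10^6) = 4.14×10^-8 A.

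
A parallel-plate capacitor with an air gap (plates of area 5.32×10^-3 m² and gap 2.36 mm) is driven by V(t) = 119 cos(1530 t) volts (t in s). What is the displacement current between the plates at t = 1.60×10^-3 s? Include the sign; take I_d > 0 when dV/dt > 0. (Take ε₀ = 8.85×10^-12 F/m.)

-2.32×10^-6 A

C = ε₀A/d = (8.85×10^-12)(5.32×10^-3)/(2.36×10^-3) = 1.995×10^-11 F. dV/dt = V₀ω·−sin(ωt); at ωt = 2.448 rad this factor is -0.6393.
I_d = C dV/dt = (1.995×10^-11)(119)(1530)(-0.6393) = -2.32×10^-6 A.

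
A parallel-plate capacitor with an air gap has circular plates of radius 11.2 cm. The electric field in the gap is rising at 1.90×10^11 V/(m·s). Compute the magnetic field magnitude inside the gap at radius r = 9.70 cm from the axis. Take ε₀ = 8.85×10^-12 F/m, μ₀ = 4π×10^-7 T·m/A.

Through the whole plate area (πR² = 0.03941 m²), I_d = ε₀ πR² dE/dt = 0.06627 A.
An Ampèrian loop of radius r encloses a fraction (r/R)² of I_d. Then B·2πr = μ₀ I_d (r/R)², giving B = μ₀ I_d r/(2πR²) = 1.02×10^-7 T.

1.02×10^-7 T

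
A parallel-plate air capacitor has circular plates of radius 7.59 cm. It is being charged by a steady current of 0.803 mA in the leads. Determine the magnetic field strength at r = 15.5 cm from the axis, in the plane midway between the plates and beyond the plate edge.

1.04×10^-9 T

No conduction current crosses the gap, so I_d there equals the 8.03×10^-4 A in the leads.
With r > R the enclosed displacement current is the full I_d; B = μ₀ I_d / (2πr) = 1.04×10^-9 T.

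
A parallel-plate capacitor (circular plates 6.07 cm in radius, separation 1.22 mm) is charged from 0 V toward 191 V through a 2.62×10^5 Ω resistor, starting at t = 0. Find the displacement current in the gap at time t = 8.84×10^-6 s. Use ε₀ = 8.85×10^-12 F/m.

4.88×10^-4 A

With C = ε₀A/d = (8.85×10^-12)(0.01158)/(1.22×10^-3) = 8.400×10^-11 F, the time constant is τ = RC = 2.201×10^-5 s, so t/τ = 0.4016 and e^(−t/τ) = 0.6692.
I_d = I_cond = (V₀/R) e^(−t/τ) = (7.290×10^-4)(0.6692) = 4.88×10^-4 A.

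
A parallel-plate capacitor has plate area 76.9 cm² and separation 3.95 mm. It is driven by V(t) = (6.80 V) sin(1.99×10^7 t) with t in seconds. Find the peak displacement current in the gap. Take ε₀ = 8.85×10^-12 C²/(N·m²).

(dE/dt)_max = V₀ω/d = 3.426×10^10 V/(m·s); ω = 1.99×10^7 rad/s.
I_d,max = ε₀ A (dE/dt)_max = (8.85×10^-12)(7.69×10^-3)(3.426×10^10) = 2.33×10^-3 A.

2.33×10^-3 A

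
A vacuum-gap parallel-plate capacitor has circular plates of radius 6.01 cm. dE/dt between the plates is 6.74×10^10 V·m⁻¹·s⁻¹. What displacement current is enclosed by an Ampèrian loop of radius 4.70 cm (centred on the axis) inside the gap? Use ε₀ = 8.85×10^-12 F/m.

4.14×10^-3 A

I_d = ε₀ dΦ_E/dt = ε₀ πR² (dE/dt) = (8.85×10^-12)(0.01135)(6.74×10^10) = 6.770×10^-3 A through the full plate area.
Since J_d is uniform, the enclosed fraction is (r/R)² = 0.6116, giving I_d,enc = 4.14×10^-3 A.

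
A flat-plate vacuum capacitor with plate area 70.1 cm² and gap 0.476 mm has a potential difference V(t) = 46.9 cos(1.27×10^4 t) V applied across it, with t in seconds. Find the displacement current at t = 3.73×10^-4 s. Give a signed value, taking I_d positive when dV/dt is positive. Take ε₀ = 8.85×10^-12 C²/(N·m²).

dV/dt = (46.9)(1.27×10^4)·−sin(4.7371) = 5.954×10^5 V/s.
I_d = C dV/dt with C = ε₀A/d = (8.85×10^-12)(7.01×10^-3)/(4.76×10^-4) = 1.303×10^-10 F, so I_d = (1.303×10^-10)(5.954×10^5) = 7.76×10^-5 A.

7.76×10^-5 A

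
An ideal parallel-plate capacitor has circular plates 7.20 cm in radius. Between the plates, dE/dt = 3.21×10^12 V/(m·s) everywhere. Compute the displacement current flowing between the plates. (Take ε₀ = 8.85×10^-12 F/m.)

With a uniform field, Φ_E = EA, so I_d = ε₀ A dE/dt = 0.463 A.

0.463 A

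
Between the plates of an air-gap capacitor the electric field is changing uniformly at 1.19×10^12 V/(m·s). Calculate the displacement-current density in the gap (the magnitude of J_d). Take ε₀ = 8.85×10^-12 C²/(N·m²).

10.5 A/m²

J_d = ε₀ ∂E/∂t, so J_d = 10.5 A/m².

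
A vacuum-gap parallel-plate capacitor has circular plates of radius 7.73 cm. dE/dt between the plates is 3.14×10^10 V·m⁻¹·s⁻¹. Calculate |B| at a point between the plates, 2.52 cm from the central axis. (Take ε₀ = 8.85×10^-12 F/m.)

4.40×10^-9 T

I_d = ε₀ dΦ_E/dt = ε₀ πR² (dE/dt) = (8.85×10^-12)(0.01877)(3.14×10^10) = 5.216×10^-3 A through the full plate area.
∮B·dl = μ₀ I_d,enc with I_d,enc = I_d r²/R² = 5.543×10^-4 A; so B = μ₀ I_d,enc/(2πr) = 4.40×10^-9 T.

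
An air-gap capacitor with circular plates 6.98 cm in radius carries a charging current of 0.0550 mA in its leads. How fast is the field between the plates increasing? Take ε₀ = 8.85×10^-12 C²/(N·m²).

4.06×10^8 V/(m·s)

The displacement current between the plates equals the conduction current, I_d = 0.0550 mA.
Since I_d = ε₀ A dE/dt, dE/dt = I_d/(ε₀A) = (5.50×10^-5)/((8.85×10^-12)(0.01531)) = 4.06×10^8 V/(m·s).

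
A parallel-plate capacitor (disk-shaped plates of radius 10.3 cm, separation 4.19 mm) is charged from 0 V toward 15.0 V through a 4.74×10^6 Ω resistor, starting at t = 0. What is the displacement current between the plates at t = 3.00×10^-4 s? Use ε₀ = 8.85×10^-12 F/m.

With C = ε₀A/d = (8.85×10^-12)(0.03333)/(4.19×10^-3) = 7.040×10^-11 F, the time constant is τ = RC = 3.337×10^-4 s, so t/τ = 0.8990 and e^(−t/τ) = 0.4070.
I_d = I_cond = (V₀/R) e^(−t/τ) = (3.165×10^-6)(0.4070) = 1.29×10^-6 A.

1.29×10^-6 A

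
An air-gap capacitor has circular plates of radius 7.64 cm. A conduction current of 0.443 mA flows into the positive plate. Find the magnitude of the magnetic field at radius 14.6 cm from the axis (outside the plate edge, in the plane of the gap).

6.07×10^-10 T

No conduction current crosses the gap, so I_d there equals the 4.43×10^-4 A in the leads.
With r > R the enclosed displacement current is the full I_d; B = μ₀ I_d / (2πr) = 6.07×10^-10 T.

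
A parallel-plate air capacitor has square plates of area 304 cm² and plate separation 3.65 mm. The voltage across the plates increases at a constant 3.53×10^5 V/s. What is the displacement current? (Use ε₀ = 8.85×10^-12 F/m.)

2.60×10^-5 A

The field between the plates is E = V/d, so dE/dt = (3.53×10^5)/(3.65×10^-3 m) = 9.671×10^7 V/(m·s).
I_d = ε₀ A (dE/dt) = (8.85×10^-12)(0.0304)(9.671×10^7) = 2.60×10^-5 A.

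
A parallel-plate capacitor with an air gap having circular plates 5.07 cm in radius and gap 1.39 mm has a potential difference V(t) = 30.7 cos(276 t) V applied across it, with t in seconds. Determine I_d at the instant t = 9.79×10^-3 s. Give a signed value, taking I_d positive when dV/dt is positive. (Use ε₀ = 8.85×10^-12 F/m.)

-1.85×10^-7 A

C = ε₀A/d = (8.85×10^-12)(8.075×10^-3)/(1.39×10^-3) = 5.141×10^-11 F. dV/dt = V₀ω·−sin(ωt); at ωt = 2.70204 rad this factor is -0.4255.
I_d = C dV/dt = (5.141×10^-11)(30.7)(276)(-0.4255) = -1.85×10^-7 A.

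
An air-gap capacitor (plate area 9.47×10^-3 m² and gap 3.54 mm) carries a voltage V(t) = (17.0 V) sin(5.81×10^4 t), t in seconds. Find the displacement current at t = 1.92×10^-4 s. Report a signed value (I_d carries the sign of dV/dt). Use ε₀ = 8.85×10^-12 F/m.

dV/dt = (17.0)(5.81×10^4)·cos(11.1552) = 1.570×10^5 V/s.
I_d = C dV/dt with C = ε₀A/d = (8.85×10^-12)(9.47×10^-3)/(3.54×10^-3) = 2.367×10^-11 F, so I_d = (2.367×10^-11)(1.570×10^5) = 3.72×10^-6 A.

3.72×10^-6 A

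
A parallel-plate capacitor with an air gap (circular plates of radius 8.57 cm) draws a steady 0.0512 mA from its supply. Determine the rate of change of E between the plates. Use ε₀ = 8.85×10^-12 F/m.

2.51×10^8 V/(m·s)

The displacement current between the plates equals the conduction current, I_d = 0.0512 mA.
Then dE/dt = I_d/(ε₀A) = 2.51×10^8 V/(m·s).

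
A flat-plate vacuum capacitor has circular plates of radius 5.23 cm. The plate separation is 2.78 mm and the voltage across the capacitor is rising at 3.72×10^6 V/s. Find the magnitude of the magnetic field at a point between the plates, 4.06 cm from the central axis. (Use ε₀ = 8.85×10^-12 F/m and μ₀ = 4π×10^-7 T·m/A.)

I_d = C dV/dt with C = ε₀πR²/d = 2.736×10^-11 F, so I_d = (2.736×10^-11)(3.72×10^6) = 1.018×10^-4 A.
An Ampèrian loop of radius r encloses a fraction (r/R)² of I_d. Then B·2πr = μ₀ I_d (r/R)², giving B = μ₀ I_d r/(2πR²) = 3.02×10^-10 T.

3.02×10^-10 T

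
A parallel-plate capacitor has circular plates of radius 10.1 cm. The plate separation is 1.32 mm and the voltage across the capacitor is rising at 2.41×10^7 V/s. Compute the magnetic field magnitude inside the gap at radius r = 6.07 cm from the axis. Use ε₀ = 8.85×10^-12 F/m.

6.16×10^-9 T

dE/dt = (dV/dt)/d = 1.826×10^10 V/(m·s); I_d = ε₀(πR²)(dE/dt) = (8.85×10^-12)(0.03205)(1.826×10^10) = 5.179×10^-3 A.
∮B·dl = μ₀ I_d,enc with I_d,enc = I_d r²/R² = 1.871×10^-3 A; so B = μ₀ I_d,enc/(2πr) = 6.16×10^-9 T.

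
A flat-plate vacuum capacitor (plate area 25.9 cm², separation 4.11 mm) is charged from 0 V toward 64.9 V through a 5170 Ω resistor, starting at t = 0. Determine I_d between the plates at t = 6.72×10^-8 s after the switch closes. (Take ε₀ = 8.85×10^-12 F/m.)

C = ε₀A/d = (8.85×10^-12)(2.59×10^-3)/(4.11×10^-3) = 5.577×10^-12 F, so τ = RC = 2.883×10^-8 s.
The conduction current is I(t) = (V₀/R) e^(−t/τ), and the displacement current between the plates equals it.
t/τ = 2.331; I_d = (64.9/5170) · e^(−2.331) = (0.01255)(0.09720) = 1.22×10^-3 A.

1.22×10^-3 A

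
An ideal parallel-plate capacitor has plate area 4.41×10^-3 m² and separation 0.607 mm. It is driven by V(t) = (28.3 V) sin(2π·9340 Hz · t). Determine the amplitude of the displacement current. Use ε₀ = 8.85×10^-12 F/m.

C = ε₀A/d = (8.85×10^-12)(4.41×10^-3)/(6.07×10^-4) = 6.430×10^-11 F; ω = 2πf = 5.868×10^4 rad/s.
I_d = C dV/dt, so |I_d|_max = C V₀ ω = (6.430×10^-11)(28.3)(5.868×10^4) = 1.07×10^-4 A.

1.07×10^-4 A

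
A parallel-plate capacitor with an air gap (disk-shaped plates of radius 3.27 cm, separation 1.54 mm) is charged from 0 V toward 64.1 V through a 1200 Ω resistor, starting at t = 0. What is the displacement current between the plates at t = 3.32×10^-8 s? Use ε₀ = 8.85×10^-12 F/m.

C = ε₀A/d = (8.85×10^-12)(3.359×10^-3)/(1.54×10^-3) = 1.930×10^-11 F and τ = RC = 2.316×10^-8 s. I_d in the gap equals the RC charging current.
I_d(t) = (V₀/R) e^(−t/τ) = 0.05342 · e^(−1.434) = 0.0127 A.

0.0127 A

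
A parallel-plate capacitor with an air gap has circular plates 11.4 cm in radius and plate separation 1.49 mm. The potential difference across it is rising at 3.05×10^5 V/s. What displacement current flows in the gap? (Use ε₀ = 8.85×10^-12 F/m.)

7.40×10^-5 A

The displacement current equals the charging current C dV/dt. With C = ε₀A/d = (8.85×10^-12)(0.04083)/(1.49×10^-3) = 2.425×10^-10 F, I_d = (2.425×10^-10)(3.05×10^5) = 7.40×10^-5 A.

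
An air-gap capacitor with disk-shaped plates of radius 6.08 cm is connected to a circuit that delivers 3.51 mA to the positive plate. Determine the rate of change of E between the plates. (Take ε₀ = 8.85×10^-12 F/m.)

3.42×10^10 V/(m·s)

The displacement current between the plates equals the conduction current, I_d = 3.51 mA.
Inverting I_d = ε₀ A dE/dt gives dE/dt = 3.51×10^-3 / (8.85×10^-12 · 0.01161) = 3.42×10^10 V/(m·s).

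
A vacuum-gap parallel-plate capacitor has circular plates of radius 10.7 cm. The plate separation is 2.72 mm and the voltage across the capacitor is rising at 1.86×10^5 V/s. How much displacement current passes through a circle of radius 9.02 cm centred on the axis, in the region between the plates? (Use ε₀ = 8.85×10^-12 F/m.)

dE/dt = (dV/dt)/d = 6.838×10^7 V/(m·s); I_d = ε₀(πR²)(dE/dt) = (8.85×10^-12)(0.03597)(6.838×10^7) = 2.177×10^-5 A.
Through an area πr² the displacement current is I_d·(πr²/πR²) = I_d (r/R)² = 1.55×10^-5 A.

1.55×10^-5 A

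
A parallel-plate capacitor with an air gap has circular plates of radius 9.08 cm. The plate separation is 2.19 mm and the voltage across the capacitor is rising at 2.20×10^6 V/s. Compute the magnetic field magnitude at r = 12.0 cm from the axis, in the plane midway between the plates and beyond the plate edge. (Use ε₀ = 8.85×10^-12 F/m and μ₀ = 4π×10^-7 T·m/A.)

dE/dt = (dV/dt)/d = 1.005×10^9 V/(m·s); I_d = ε₀(πR²)(dE/dt) = (8.85×10^-12)(0.02590)(1.005×10^9) = 2.304×10^-4 A.
Outside the plates the loop encloses all of I_d, so B·2πr = μ₀ I_d and B = 3.84×10^-10 T.

3.84×10^-10 T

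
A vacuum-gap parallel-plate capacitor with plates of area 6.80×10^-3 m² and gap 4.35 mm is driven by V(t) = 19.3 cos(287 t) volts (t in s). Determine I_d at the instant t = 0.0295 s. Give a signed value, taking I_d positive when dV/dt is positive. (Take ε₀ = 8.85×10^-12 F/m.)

dV/dt = (19.3)(287)·−sin(8.4665) = -4532 V/s.
I_d = C dV/dt with C = ε₀A/d = (8.85×10^-12)(6.80×10^-3)/(4.35×10^-3) = 1.383×10^-11 F, so I_d = (1.383×10^-11)(-4532) = -6.27×10^-8 A.

-6.27×10^-8 A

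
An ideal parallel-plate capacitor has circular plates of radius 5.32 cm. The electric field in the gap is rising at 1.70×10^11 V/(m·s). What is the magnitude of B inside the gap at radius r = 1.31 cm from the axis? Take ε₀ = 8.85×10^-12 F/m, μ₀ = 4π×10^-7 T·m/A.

Total displacement current: I_d = ε₀(πR²)(dE/dt) = (8.85×10^-12)(8.891×10^-3)(1.70×10^11) = 0.01338 A.
∮B·dl = μ₀ I_d,enc with I_d,enc = I_d r²/R² = 8.113×10^-4 A; so B = μ₀ I_d,enc/(2πr) = 1.24×10^-8 T.

1.24×10^-8 T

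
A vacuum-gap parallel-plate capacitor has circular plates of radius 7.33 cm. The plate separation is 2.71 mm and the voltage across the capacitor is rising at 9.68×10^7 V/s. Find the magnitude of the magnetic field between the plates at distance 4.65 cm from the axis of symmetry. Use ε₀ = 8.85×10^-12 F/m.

dE/dt = (dV/dt)/d = 3.572×10^10 V/(m·s); I_d = ε₀(πR²)(dE/dt) = (8.85×10^-12)(0.01688)(3.572×10^10) = 5.336×10^-3 A.
For r < R the Ampère–Maxwell law gives B(2πr) = μ₀ I_d (r²/R²), so B = μ₀ I_d r/(2πR²) = (4π×10^-7)(5.336×10^-3)(0.0465)/(2π·0.0733²) = 9.24×10^-9 T.

9.24×10^-9 T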